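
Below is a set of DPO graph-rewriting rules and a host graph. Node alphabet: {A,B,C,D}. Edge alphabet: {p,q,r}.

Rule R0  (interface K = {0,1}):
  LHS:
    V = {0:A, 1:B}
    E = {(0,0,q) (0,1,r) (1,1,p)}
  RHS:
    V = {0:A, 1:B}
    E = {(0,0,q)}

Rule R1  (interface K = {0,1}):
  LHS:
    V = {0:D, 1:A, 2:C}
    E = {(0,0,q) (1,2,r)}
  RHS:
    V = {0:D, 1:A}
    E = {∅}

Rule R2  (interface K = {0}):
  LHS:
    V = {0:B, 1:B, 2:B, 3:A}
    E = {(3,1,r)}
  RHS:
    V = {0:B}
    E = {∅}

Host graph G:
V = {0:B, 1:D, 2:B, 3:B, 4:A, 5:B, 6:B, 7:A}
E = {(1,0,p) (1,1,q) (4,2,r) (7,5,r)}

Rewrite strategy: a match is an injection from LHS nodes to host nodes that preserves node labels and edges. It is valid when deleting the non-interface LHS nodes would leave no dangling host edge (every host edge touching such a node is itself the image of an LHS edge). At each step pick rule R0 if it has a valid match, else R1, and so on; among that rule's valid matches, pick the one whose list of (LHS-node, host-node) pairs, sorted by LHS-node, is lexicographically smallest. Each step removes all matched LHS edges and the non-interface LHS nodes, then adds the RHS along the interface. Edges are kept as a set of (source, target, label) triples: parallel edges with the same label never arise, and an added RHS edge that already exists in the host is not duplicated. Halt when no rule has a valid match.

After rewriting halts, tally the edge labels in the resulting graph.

Answer: p:1 q:1

Derivation:
start.  V:8 E:4  edges: 1-p->0 1-q->1 4-r->2 7-r->5
1. fire R2 via {0↦0, 1↦2, 2↦3, 3↦4}  →  V:5 E:3  edges: 1-p->0 1-q->1 7-r->5
2. fire R2 via {0↦0, 1↦5, 2↦6, 3↦7}  →  V:2 E:2  edges: 1-p->0 1-q->1
normal form: no rule applies after step 2
NF edges: [(1, 0, 'p'), (1, 1, 'q')]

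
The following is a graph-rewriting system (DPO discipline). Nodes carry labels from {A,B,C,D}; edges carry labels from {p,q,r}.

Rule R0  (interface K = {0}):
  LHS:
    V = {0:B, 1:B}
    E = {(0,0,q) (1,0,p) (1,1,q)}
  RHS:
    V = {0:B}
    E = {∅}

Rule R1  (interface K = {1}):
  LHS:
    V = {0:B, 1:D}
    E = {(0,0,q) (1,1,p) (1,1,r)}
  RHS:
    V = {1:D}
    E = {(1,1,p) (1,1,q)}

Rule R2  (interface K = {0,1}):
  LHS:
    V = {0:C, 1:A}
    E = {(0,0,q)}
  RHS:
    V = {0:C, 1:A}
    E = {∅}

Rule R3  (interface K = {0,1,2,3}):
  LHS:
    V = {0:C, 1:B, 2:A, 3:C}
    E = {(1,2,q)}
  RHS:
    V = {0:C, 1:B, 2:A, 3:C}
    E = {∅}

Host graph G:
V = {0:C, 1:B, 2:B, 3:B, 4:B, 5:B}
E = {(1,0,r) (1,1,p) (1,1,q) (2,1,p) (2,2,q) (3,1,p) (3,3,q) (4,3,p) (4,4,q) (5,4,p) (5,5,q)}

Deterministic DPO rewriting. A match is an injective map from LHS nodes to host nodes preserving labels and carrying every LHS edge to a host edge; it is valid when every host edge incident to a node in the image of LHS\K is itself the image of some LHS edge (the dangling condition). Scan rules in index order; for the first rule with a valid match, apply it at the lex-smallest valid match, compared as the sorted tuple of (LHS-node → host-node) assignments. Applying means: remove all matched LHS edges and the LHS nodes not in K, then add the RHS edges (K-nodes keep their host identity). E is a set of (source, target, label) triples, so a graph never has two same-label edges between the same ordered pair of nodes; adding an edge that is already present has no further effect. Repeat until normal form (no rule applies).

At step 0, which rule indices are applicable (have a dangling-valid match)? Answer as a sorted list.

R0: 2 valid matches — {0↦1, 1↦2}, {0↦4, 1↦5}
R1: no valid match — LHS pattern not found
R2: no valid match — LHS pattern not found
R3: no valid match — LHS pattern not found

Answer: [R0]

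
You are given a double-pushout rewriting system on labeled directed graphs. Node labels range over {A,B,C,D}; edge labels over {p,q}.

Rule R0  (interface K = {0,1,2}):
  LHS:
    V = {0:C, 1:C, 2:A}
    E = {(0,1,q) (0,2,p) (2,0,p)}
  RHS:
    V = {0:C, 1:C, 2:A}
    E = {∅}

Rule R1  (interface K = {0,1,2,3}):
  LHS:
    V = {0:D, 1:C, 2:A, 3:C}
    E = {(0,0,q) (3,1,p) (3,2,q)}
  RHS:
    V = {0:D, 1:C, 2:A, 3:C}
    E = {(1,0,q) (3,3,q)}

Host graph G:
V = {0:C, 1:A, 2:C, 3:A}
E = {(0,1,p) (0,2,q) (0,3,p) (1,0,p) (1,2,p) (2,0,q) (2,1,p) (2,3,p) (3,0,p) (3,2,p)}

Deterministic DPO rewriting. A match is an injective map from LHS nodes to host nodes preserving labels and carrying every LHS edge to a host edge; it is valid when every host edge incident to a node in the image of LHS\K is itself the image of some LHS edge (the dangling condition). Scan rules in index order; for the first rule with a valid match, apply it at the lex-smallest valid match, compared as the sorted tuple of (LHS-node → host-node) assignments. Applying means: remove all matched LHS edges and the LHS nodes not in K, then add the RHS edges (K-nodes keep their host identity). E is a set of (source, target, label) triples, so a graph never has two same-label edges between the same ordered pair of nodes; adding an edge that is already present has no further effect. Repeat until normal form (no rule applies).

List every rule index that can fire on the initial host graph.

Answer: [R0]

Rewrite trace:
R0: 4 valid matches — {0↦0, 1↦2, 2↦1}, {0↦0, 1↦2, 2↦3}, {0↦2, 1↦0, 2↦1} (+1 more)
R1: no valid match — LHS pattern not found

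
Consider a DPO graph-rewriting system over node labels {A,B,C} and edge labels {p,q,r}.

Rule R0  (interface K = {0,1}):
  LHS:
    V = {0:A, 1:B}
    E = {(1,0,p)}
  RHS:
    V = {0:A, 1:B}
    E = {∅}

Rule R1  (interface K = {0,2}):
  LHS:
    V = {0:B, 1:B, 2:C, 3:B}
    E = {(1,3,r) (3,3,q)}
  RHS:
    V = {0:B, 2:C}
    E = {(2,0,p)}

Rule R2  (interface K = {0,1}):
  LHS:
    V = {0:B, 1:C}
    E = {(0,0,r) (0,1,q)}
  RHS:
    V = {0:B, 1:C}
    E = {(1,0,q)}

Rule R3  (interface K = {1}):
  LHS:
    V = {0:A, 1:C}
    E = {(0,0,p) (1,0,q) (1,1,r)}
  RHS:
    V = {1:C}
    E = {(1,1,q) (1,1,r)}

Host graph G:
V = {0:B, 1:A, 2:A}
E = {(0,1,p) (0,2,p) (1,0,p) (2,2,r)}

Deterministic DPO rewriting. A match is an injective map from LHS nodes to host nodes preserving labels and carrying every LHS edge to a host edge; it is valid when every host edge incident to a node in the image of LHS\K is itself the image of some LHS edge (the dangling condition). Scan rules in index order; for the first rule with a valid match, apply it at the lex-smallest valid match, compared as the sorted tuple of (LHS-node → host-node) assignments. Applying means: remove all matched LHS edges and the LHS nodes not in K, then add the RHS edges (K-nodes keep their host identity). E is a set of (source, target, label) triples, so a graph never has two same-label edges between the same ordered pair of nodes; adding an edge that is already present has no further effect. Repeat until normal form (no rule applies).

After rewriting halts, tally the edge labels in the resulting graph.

Answer: p:1 r:1

Steps:
[0] host  ⇒  3 nodes, 4 edges  {0-p->1 0-p->2 1-p->0 2-r->2}
[1] R0 @ {0↦1, 1↦0}  ⇒  3 nodes, 3 edges  {0-p->2 1-p->0 2-r->2}
[2] R0 @ {0↦2, 1↦0}  ⇒  3 nodes, 2 edges  {1-p->0 2-r->2}
normal form: no rule applies after step 2
NF edges: [(1, 0, 'p'), (2, 2, 'r')]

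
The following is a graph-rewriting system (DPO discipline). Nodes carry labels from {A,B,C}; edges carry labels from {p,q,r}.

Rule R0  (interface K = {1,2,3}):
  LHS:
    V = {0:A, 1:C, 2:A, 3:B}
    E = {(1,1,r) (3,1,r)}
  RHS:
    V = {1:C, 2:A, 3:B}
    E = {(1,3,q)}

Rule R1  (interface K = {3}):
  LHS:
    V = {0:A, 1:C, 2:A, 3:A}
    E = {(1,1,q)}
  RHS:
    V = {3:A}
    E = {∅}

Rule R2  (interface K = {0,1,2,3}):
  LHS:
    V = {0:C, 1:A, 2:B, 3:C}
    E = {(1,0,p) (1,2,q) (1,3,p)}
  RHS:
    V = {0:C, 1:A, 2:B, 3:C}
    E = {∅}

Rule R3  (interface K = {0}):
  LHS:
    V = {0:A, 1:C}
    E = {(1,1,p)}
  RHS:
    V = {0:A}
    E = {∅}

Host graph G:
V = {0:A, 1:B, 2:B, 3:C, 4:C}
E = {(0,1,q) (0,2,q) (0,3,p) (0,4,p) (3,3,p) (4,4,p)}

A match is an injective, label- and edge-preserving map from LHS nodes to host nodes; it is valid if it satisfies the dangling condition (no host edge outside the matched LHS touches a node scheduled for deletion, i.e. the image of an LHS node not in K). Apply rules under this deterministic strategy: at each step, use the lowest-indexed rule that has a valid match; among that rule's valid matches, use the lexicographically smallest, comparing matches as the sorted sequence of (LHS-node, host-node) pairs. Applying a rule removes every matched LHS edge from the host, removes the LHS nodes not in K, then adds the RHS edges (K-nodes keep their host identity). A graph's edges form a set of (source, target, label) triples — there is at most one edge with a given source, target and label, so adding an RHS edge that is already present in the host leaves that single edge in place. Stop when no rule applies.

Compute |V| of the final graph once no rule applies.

Answer: 3

Derivation:
initial: |V|=5 |E|=6  E = 0-q->1 0-q->2 0-p->3 0-p->4 3-p->3 4-p->4
step 1: apply R2 at {0↦3, 1↦0, 2↦1, 3↦4}  → |V|=5 |E|=3  E = 0-q->2 3-p->3 4-p->4
step 2: apply R3 at {0↦0, 1↦3}  → |V|=4 |E|=2  E = 0-q->2 4-p->4
step 3: apply R3 at {0↦0, 1↦4}  → |V|=3 |E|=1  E = 0-q->2
normal form: no rule applies after step 3
NF nodes: {0:A, 1:B, 2:B}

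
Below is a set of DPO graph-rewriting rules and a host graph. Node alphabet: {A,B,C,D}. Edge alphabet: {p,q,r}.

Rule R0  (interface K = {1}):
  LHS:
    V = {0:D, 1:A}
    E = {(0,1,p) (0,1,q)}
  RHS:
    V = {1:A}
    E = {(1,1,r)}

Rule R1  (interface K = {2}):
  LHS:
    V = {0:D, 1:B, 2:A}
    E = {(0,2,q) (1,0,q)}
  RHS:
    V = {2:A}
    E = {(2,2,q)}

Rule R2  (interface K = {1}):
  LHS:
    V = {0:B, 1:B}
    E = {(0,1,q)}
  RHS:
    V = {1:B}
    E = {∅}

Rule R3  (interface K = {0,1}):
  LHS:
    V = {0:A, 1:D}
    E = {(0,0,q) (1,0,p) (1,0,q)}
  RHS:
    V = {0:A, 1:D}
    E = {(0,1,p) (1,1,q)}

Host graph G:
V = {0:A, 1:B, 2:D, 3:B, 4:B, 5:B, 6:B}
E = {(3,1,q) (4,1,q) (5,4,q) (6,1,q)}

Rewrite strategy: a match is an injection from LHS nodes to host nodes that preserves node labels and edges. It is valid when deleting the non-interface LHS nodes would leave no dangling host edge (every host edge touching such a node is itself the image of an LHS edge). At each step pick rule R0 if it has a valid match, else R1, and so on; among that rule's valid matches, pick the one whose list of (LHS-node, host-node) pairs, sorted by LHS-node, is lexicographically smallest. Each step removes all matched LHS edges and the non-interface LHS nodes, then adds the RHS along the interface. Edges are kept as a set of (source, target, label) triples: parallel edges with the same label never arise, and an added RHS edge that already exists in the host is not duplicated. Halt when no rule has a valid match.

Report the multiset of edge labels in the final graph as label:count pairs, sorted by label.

start.  V:7 E:4  edges: 3-q->1 4-q->1 5-q->4 6-q->1
1. fire R2 via {0↦3, 1↦1}  →  V:6 E:3  edges: 4-q->1 5-q->4 6-q->1
2. fire R2 via {0↦5, 1↦4}  →  V:5 E:2  edges: 4-q->1 6-q->1
3. fire R2 via {0↦4, 1↦1}  →  V:4 E:1  edges: 6-q->1
4. fire R2 via {0↦6, 1↦1}  →  V:3 E:0  edges: ∅
halt: no rule applies after step 4
NF edges: []

Answer: (no edges)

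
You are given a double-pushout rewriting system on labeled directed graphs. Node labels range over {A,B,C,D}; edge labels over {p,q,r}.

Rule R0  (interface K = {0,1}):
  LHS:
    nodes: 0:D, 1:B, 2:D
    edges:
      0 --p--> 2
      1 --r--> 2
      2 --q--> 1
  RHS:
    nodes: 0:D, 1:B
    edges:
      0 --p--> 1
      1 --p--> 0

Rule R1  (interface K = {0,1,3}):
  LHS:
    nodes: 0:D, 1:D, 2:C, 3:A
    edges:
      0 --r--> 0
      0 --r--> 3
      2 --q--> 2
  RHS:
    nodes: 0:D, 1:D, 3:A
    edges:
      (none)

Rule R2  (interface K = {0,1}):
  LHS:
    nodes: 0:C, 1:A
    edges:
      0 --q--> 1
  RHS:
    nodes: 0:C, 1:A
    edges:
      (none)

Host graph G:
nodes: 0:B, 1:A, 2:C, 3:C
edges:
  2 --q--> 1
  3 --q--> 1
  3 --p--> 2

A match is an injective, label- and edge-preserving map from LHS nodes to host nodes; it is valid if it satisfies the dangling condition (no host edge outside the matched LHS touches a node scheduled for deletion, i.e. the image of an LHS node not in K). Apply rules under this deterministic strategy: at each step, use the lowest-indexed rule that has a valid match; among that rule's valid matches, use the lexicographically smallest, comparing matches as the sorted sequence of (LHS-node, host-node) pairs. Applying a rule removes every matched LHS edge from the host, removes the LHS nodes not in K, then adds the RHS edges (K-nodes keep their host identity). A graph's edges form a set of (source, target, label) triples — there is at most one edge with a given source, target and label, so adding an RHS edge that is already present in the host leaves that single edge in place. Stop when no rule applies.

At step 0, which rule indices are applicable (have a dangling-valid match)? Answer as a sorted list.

Answer: [R2]

Steps:
R0: no valid match — LHS pattern not found
R1: no valid match — LHS pattern not found
R2: 2 valid matches — {0↦2, 1↦1}, {0↦3, 1↦1}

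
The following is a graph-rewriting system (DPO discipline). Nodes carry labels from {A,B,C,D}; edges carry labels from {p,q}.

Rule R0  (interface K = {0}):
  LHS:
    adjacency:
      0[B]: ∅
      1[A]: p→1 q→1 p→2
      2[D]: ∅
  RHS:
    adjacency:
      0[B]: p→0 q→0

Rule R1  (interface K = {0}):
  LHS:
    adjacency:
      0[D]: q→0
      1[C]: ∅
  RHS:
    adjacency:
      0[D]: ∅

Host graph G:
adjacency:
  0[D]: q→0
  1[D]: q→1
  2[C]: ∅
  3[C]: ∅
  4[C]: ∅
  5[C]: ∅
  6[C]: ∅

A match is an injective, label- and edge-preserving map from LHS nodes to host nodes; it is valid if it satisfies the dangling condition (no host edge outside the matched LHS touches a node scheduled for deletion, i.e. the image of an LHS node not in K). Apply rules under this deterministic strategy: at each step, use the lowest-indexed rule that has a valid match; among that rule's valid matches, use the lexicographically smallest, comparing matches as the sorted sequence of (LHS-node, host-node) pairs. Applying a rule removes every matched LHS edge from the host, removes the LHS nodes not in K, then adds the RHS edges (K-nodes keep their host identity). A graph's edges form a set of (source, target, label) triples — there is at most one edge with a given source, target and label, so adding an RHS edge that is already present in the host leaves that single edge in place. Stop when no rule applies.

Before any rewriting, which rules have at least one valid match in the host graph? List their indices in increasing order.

Answer: [R1]

Rewrite trace:
R0: no valid match — LHS pattern not found
R1: 10 valid matches — {0↦0, 1↦2}, {0↦0, 1↦3}, {0↦0, 1↦4} (+7 more)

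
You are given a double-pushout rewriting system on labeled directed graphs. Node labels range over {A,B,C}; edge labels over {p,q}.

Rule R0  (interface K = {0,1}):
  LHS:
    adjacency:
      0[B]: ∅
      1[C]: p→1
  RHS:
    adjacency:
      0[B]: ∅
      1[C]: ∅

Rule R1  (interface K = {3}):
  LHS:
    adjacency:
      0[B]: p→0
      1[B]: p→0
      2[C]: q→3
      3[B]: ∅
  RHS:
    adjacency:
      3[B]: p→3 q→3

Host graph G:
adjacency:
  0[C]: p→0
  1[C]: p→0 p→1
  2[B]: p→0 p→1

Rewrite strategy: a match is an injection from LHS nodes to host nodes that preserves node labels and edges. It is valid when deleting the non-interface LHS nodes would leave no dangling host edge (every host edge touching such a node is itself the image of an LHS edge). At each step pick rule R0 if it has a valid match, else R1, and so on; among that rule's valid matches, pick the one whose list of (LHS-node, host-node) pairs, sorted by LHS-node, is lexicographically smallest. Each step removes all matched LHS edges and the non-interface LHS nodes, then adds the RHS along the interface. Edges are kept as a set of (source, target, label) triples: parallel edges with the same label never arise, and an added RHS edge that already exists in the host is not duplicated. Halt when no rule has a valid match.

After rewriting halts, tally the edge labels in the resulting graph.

Answer: p:3

Rewrite trace:
start.  V:3 E:5  edges: 0-p->0 1-p->0 1-p->1 2-p->0 2-p->1
1. fire R0 via {0↦2, 1↦0}  →  V:3 E:4  edges: 1-p->0 1-p->1 2-p->0 2-p->1
2. fire R0 via {0↦2, 1↦1}  →  V:3 E:3  edges: 1-p->0 2-p->0 2-p->1
final graph: no rule applies after step 2
NF edges: [(1, 0, 'p'), (2, 0, 'p'), (2, 1, 'p')]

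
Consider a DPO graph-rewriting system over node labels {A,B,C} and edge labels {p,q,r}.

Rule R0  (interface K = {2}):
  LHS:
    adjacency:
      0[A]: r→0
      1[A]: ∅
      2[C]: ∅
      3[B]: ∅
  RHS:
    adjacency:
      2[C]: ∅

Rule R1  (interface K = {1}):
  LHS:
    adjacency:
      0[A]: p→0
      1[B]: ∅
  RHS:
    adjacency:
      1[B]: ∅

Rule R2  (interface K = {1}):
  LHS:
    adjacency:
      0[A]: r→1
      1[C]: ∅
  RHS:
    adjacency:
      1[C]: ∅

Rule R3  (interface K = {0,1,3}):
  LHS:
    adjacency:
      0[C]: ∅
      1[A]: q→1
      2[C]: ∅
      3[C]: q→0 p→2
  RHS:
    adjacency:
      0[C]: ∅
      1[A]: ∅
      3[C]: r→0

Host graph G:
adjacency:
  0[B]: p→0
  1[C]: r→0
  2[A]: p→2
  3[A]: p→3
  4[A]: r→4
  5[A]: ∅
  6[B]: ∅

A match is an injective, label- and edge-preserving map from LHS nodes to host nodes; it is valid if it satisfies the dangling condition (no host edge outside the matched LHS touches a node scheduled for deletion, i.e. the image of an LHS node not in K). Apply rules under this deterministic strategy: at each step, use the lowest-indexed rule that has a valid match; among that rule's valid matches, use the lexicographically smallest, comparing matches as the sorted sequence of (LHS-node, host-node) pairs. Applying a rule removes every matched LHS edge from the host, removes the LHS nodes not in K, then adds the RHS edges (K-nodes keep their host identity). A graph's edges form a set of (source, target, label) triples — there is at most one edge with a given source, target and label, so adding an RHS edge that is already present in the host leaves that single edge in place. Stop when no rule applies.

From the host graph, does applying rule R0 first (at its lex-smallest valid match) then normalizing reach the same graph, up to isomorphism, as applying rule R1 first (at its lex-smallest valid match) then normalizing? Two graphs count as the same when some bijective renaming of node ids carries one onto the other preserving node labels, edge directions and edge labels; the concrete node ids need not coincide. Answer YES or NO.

branch R0-first: apply at {0↦4, 1↦5, 2↦1, 3↦6} → |E|=4, then 2 more step(s) → NF |V|=2 |E|=2 V={0:B, 1:C} E=0-p->0 1-r->0
branch R1-first: apply at {0↦2, 1↦0} → |E|=4, then 2 more step(s) → NF |V|=2 |E|=2 V={0:B, 1:C} E=0-p->0 1-r->0
graphs isomorphic (equal up to label-preserving node renaming)

Answer: YES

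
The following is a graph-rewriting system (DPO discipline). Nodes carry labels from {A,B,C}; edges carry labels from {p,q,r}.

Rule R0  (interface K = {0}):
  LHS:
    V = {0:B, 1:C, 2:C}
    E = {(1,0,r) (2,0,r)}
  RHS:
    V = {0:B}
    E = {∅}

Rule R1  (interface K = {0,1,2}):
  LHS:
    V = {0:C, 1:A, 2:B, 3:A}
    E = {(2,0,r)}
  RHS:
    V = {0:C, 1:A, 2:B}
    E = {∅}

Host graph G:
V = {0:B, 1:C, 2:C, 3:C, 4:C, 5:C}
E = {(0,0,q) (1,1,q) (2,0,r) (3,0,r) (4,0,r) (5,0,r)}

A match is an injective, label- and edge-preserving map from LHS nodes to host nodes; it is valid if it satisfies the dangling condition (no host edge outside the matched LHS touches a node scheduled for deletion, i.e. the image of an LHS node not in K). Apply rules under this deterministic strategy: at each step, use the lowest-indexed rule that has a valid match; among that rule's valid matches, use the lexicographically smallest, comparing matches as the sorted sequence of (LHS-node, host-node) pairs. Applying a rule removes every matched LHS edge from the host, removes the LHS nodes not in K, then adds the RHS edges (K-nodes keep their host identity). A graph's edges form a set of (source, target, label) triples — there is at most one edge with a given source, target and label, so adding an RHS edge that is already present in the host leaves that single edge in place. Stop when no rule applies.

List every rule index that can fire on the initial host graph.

Answer: [R0]

Derivation:
R0: 12 valid matches — {0↦0, 1↦2, 2↦3}, {0↦0, 1↦2, 2↦4}, {0↦0, 1↦2, 2↦5} (+9 more)
R1: no valid match — LHS pattern not found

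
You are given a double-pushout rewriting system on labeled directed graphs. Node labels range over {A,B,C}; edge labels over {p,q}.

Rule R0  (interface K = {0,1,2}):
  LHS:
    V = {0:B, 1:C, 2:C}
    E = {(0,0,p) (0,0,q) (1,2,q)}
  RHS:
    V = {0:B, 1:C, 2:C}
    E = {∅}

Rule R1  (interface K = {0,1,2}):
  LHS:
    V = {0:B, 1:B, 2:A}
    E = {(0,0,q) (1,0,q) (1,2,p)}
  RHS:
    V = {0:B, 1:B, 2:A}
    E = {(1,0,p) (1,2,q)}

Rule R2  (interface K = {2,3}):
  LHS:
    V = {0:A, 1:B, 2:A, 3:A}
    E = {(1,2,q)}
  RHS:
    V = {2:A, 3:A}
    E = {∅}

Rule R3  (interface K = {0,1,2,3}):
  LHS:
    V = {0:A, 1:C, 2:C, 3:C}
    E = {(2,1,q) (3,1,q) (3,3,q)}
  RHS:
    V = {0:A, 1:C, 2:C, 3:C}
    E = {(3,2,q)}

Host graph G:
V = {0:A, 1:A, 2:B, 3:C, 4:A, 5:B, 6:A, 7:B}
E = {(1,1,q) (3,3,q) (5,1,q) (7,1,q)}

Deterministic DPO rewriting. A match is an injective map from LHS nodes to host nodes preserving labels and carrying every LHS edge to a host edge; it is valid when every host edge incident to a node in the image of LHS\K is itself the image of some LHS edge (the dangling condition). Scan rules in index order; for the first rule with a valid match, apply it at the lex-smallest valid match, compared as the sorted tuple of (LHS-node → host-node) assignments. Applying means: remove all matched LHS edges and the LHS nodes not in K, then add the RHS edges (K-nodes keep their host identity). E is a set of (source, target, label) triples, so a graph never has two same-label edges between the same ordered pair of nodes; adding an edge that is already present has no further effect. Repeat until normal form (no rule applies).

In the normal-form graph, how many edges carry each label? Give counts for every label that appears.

Answer: q:2

Rewrite trace:
initial: |V|=8 |E|=4  E = 1-q->1 3-q->3 5-q->1 7-q->1
step 1: apply R2 at {0↦0, 1↦5, 2↦1, 3↦4}  → |V|=6 |E|=3  E = 1-q->1 3-q->3 7-q->1
step 2: apply R2 at {0↦4, 1↦7, 2↦1, 3↦6}  → |V|=4 |E|=2  E = 1-q->1 3-q->3
final graph: no rule applies after step 2
NF edges: [(1, 1, 'q'), (3, 3, 'q')]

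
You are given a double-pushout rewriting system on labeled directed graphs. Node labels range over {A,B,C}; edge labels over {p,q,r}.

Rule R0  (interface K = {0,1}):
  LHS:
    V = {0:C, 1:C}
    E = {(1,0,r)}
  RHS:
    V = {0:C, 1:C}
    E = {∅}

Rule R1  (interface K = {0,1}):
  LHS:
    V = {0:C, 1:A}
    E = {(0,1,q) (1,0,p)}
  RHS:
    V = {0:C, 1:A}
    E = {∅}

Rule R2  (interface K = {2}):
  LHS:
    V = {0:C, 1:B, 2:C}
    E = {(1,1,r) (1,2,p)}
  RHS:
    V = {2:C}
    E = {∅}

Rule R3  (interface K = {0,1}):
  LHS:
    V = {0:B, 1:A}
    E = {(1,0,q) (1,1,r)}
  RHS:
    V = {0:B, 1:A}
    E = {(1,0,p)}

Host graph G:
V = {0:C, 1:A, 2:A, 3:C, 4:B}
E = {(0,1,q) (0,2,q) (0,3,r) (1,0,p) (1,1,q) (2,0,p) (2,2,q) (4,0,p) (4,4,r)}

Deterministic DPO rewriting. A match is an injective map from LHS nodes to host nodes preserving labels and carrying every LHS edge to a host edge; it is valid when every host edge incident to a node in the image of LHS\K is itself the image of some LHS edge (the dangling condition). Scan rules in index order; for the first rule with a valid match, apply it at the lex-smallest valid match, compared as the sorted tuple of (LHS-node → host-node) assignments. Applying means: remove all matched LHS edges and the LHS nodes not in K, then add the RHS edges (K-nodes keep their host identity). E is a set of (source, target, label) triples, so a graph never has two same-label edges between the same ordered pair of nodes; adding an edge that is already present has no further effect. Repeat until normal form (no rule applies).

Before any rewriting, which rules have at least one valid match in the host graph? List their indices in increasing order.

Answer: [R0,R1]

Derivation:
R0: 1 valid match — {0↦3, 1↦0}
R1: 2 valid matches — {0↦0, 1↦1}, {0↦0, 1↦2}
R2: no valid match — 1 raw match, all fail dangling condition
R3: no valid match — LHS pattern not found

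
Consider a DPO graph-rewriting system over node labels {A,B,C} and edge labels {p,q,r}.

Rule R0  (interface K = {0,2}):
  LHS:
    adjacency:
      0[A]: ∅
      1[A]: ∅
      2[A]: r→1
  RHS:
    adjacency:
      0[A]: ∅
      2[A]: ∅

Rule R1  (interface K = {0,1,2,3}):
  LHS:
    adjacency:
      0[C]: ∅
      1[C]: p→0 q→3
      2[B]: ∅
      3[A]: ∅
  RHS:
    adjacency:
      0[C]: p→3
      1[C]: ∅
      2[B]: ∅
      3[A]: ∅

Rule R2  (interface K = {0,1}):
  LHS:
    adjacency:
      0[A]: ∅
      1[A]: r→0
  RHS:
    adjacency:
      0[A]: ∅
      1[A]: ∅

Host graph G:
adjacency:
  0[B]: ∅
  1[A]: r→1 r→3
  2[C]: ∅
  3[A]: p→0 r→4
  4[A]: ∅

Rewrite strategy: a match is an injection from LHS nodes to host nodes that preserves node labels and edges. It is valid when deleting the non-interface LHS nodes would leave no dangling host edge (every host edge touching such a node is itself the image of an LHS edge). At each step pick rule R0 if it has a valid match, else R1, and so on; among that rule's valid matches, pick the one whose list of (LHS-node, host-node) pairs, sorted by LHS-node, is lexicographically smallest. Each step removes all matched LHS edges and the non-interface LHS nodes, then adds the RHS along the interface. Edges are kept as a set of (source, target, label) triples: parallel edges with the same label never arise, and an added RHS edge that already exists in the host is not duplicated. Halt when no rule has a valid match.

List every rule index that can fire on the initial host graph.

Answer: [R0,R2]

Steps:
R0: 1 valid match — {0↦1, 1↦4, 2↦3}
R1: no valid match — LHS pattern not found
R2: 2 valid matches — {0↦3, 1↦1}, {0↦4, 1↦3}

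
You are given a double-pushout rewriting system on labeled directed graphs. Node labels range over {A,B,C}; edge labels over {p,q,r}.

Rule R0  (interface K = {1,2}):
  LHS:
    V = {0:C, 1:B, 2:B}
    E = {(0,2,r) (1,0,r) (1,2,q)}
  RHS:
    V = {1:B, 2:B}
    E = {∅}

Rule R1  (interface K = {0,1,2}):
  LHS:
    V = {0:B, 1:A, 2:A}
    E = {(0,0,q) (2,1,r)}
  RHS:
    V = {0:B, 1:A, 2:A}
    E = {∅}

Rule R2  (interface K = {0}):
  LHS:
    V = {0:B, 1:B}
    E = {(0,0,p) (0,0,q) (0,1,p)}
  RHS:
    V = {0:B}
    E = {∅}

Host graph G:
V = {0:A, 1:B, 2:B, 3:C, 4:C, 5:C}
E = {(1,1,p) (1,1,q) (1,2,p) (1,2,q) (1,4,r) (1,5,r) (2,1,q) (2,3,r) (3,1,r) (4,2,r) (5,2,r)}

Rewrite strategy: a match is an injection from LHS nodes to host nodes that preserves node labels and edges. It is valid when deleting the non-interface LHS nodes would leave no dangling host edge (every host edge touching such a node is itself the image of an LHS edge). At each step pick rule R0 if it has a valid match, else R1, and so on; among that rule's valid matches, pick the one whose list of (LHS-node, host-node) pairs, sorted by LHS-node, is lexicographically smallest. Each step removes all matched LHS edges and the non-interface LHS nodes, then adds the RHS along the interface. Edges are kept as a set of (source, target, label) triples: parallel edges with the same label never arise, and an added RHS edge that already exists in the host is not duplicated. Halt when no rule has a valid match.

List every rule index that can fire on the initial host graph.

Answer: [R0]

Steps:
R0: 3 valid matches — {0↦3, 1↦2, 2↦1}, {0↦4, 1↦1, 2↦2}, {0↦5, 1↦1, 2↦2}
R1: no valid match — LHS pattern not found
R2: no valid match — 1 raw match, all fail dangling condition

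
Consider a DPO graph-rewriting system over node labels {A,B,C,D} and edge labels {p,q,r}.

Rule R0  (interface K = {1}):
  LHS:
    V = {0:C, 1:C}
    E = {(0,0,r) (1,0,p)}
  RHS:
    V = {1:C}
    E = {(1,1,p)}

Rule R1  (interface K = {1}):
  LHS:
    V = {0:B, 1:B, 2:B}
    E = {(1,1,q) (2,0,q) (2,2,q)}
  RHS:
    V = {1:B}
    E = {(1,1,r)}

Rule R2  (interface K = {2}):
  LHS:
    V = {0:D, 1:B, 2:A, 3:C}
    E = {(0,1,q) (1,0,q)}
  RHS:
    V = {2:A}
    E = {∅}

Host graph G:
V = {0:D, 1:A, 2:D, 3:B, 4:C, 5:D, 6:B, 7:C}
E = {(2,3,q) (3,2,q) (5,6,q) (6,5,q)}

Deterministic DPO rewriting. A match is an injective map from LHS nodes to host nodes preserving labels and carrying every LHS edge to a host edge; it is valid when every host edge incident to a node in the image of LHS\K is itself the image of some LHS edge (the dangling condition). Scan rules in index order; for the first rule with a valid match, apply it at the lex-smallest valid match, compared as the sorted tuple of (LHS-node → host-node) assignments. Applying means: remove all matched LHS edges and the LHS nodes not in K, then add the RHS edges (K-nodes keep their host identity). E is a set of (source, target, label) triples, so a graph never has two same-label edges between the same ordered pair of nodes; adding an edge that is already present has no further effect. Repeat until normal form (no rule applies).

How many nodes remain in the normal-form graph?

Answer: 2

Steps:
[0] host  ⇒  8 nodes, 4 edges  {2-q->3 3-q->2 5-q->6 6-q->5}
[1] R2 @ {0↦2, 1↦3, 2↦1, 3↦4}  ⇒  5 nodes, 2 edges  {5-q->6 6-q->5}
[2] R2 @ {0↦5, 1↦6, 2↦1, 3↦7}  ⇒  2 nodes, 0 edges  {∅}
halt: no rule applies after step 2
NF nodes: {0:D, 1:A}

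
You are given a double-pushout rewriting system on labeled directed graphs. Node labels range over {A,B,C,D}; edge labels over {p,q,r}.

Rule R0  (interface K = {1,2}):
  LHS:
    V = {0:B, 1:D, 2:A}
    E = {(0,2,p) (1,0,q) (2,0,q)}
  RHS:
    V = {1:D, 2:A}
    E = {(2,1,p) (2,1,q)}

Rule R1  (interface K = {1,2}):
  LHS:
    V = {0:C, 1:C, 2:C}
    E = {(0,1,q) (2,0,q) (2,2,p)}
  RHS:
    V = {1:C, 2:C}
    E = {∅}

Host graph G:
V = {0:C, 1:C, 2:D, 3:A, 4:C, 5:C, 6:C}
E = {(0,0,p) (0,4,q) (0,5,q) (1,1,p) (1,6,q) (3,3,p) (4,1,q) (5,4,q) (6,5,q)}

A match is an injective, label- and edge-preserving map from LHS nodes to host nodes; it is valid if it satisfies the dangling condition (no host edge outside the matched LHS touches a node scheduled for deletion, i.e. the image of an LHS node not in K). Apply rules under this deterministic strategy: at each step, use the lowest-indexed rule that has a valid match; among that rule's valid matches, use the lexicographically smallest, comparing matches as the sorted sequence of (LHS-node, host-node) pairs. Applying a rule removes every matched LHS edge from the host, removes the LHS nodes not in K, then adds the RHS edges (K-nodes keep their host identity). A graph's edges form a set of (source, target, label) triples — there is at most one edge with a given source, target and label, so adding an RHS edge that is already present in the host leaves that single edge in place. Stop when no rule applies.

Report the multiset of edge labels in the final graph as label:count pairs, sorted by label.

initial: |V|=7 |E|=9  E = 0-p->0 0-q->4 0-q->5 1-p->1 1-q->6 3-p->3 4-q->1 5-q->4 6-q->5
step 1: apply R1 at {0↦6, 1↦5, 2↦1}  → |V|=6 |E|=6  E = 0-p->0 0-q->4 0-q->5 3-p->3 4-q->1 5-q->4
step 2: apply R1 at {0↦5, 1↦4, 2↦0}  → |V|=5 |E|=3  E = 0-q->4 3-p->3 4-q->1
final graph: no rule applies after step 2
NF edges: [(0, 4, 'q'), (3, 3, 'p'), (4, 1, 'q')]

Answer: p:1 q:2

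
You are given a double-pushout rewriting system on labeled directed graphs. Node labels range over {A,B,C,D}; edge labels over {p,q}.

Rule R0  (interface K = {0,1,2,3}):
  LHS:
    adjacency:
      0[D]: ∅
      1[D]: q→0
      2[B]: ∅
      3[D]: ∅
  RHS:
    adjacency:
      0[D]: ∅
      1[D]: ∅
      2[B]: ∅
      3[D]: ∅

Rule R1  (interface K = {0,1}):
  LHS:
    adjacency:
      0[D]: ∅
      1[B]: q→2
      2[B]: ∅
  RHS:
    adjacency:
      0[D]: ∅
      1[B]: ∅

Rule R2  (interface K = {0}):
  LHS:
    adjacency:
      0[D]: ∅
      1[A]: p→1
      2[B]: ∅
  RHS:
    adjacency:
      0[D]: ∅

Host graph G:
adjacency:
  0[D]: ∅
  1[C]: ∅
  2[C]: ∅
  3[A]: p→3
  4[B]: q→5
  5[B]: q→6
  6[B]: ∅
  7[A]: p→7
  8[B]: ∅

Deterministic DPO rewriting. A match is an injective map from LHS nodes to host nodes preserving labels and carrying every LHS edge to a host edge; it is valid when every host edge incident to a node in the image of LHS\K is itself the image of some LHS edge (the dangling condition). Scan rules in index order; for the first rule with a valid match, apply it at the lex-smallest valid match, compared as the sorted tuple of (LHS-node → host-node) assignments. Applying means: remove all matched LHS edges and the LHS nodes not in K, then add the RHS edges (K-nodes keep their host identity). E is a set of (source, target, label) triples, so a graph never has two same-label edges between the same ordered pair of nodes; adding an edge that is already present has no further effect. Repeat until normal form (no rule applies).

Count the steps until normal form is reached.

[0] host  ⇒  9 nodes, 4 edges  {3-p->3 4-q->5 5-q->6 7-p->7}
[1] R1 @ {0↦0, 1↦5, 2↦6}  ⇒  8 nodes, 3 edges  {3-p->3 4-q->5 7-p->7}
[2] R1 @ {0↦0, 1↦4, 2↦5}  ⇒  7 nodes, 2 edges  {3-p->3 7-p->7}
[3] R2 @ {0↦0, 1↦3, 2↦4}  ⇒  5 nodes, 1 edges  {7-p->7}
[4] R2 @ {0↦0, 1↦7, 2↦8}  ⇒  3 nodes, 0 edges  {∅}
normal form: no rule applies after step 4

Answer: 4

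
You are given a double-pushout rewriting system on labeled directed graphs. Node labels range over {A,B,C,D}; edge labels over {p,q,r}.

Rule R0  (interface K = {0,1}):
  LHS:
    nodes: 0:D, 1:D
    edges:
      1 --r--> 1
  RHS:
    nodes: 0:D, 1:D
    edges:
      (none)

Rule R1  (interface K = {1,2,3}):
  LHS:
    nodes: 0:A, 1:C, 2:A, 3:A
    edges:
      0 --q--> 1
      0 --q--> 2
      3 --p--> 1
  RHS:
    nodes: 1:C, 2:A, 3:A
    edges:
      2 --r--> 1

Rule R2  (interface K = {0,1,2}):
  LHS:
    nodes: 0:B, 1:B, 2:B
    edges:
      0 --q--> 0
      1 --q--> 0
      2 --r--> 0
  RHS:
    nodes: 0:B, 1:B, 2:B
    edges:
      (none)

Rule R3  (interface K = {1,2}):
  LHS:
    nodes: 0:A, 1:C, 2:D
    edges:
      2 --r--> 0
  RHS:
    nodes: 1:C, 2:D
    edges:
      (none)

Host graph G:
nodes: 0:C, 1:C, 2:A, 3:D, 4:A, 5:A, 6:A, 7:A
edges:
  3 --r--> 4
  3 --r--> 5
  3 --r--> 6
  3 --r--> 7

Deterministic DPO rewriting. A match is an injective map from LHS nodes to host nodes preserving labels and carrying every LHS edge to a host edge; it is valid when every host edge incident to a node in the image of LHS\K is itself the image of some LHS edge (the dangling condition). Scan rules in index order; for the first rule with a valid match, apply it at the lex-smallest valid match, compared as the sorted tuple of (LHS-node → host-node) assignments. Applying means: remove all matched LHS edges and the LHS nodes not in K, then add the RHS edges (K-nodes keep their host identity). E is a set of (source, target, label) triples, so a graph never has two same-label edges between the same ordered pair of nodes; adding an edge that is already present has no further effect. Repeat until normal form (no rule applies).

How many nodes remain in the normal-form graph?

start.  V:8 E:4  edges: 3-r->4 3-r->5 3-r->6 3-r->7
1. fire R3 via {0↦4, 1↦0, 2↦3}  →  V:7 E:3  edges: 3-r->5 3-r->6 3-r->7
2. fire R3 via {0↦5, 1↦0, 2↦3}  →  V:6 E:2  edges: 3-r->6 3-r->7
3. fire R3 via {0↦6, 1↦0, 2↦3}  →  V:5 E:1  edges: 3-r->7
4. fire R3 via {0↦7, 1↦0, 2↦3}  →  V:4 E:0  edges: ∅
normal form: no rule applies after step 4
NF nodes: {0:C, 1:C, 2:A, 3:D}

Answer: 4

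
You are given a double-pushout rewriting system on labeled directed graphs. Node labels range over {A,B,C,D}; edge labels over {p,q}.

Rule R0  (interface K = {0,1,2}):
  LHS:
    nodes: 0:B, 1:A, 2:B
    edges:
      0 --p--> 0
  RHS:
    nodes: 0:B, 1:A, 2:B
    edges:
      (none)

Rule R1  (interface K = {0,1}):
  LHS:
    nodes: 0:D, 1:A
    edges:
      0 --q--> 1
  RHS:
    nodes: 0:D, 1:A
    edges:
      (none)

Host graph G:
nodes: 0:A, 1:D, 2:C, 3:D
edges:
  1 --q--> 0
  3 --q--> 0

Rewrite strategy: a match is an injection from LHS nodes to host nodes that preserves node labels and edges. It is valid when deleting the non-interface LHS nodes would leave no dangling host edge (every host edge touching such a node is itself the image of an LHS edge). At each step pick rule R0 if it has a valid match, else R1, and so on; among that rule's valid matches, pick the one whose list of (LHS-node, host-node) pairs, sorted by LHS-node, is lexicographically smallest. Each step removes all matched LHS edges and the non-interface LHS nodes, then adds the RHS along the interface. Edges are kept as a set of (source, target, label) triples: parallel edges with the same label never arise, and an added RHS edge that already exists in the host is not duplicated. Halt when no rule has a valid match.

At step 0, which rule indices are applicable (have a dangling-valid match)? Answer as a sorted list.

R0: no valid match — LHS pattern not found
R1: 2 valid matches — {0↦1, 1↦0}, {0↦3, 1↦0}

Answer: [R1]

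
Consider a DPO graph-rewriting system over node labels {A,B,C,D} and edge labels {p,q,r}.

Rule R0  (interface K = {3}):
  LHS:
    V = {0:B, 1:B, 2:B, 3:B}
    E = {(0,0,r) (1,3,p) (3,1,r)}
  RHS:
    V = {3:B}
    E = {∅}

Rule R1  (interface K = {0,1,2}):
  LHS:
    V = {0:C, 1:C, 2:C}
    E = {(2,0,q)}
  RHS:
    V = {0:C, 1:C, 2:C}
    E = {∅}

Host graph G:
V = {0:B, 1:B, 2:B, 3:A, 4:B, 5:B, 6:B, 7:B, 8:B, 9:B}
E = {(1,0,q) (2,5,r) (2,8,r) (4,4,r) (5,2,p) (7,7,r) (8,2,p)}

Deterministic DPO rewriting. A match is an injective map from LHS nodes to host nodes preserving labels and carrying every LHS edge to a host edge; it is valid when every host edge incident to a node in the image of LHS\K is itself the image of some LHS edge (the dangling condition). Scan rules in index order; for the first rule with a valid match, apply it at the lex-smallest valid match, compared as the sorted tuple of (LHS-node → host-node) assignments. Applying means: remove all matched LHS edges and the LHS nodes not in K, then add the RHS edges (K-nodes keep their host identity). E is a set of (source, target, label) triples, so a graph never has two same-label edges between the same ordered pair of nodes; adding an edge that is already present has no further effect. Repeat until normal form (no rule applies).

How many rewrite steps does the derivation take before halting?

[0] host  ⇒  10 nodes, 7 edges  {1-q->0 2-r->5 2-r->8 4-r->4 5-p->2 7-r->7 8-p->2}
[1] R0 @ {0↦4, 1↦5, 2↦6, 3↦2}  ⇒  7 nodes, 4 edges  {1-q->0 2-r->8 7-r->7 8-p->2}
[2] R0 @ {0↦7, 1↦8, 2↦9, 3↦2}  ⇒  4 nodes, 1 edges  {1-q->0}
final graph: no rule applies after step 2

Answer: 2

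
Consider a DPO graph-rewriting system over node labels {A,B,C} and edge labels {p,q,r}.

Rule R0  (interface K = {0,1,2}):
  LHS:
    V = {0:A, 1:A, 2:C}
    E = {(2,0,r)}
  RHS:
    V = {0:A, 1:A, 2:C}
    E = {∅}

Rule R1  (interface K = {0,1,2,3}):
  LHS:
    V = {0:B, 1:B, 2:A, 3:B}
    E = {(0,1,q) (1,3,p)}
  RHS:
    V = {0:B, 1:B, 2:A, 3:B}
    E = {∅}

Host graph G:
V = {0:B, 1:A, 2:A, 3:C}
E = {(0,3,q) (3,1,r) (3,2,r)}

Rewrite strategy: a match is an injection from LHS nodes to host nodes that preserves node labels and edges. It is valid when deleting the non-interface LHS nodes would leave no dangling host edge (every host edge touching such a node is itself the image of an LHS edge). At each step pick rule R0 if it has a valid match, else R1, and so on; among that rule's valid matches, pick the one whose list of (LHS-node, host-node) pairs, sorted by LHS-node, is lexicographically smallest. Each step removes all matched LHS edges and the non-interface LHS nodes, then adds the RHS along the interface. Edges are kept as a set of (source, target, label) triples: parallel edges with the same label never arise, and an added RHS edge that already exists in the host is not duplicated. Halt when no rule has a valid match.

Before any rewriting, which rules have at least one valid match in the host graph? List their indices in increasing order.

Answer: [R0]

Rewrite trace:
R0: 2 valid matches — {0↦1, 1↦2, 2↦3}, {0↦2, 1↦1, 2↦3}
R1: no valid match — LHS pattern not found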